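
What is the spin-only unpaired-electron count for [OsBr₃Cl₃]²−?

2

Each bromide is −1; each chloride is −1; balancing the −2 overall charge requires Os(IV).
Os sits in group 8, so the d-electron count is 8 − 4 = 4.
The spin state decides the count: a 5d ion has a large Δₒ and is invariably low-spin.
An octahedral low-spin d⁴ ion is t₂g⁴e_g⁰, giving 2 unpaired electrons.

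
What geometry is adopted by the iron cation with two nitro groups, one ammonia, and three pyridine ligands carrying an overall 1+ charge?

octahedral

Ligand charges: each nitro (N-bound nitrite) is −1; ammonia is neutral; pyridine is neutral. With an overall charge of +1 the iron centre must be in the +3 oxidation state.
Group 8 minus oxidation state 3 gives a d⁵ configuration.
Coordination number: 6.
Six donors around a single metal centre give an octahedral coordination sphere.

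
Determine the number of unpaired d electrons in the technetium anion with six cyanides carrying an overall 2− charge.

Summing ligand charges against the −2 overall charge gives an oxidation state of +4 for technetium.
Technetium is a group-7 element; Tc(IV) is therefore d³.
In an octahedral field the d³ configuration is t₂g³e_g⁰ (only one arrangement possible), giving 3 unpaired electrons.

3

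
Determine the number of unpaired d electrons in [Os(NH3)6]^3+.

1 unpaired electron

Summing ligand charges against the +3 overall charge gives an oxidation state of +3 for osmium.
Osmium is a group-8 element; Os(III) is therefore d⁵.
The spin state decides the count: a 5d ion has a large Δₒ and is invariably low-spin.
An octahedral low-spin d⁵ ion is t₂g⁵e_g⁰, giving 1 unpaired electron.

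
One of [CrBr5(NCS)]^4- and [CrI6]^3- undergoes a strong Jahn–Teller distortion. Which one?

[CrBr5(NCS)]^4-

[CrBr5(NCS)]^4-: Summing ligand charges against the −4 overall charge gives an oxidation state of +2 for chromium. Group 6 minus oxidation state 2 gives a d⁴ configuration. Bromide and isothiocyanate are weak-field ligands for a first-row metal, so the complex is high-spin. The t₂g³e_g¹ (high-spin) configuration has an unevenly filled e_g set; the Jahn–Teller theorem predicts a tetragonal distortion (typically axial elongation) to lift the degeneracy.
[CrI6]^3-: Each iodide is −1; balancing the −3 overall charge requires Cr(III). Group 6 minus oxidation state 3 gives a d³ configuration. The d³ configuration leaves the e_g set evenly filled (or empty) — no strong Jahn–Teller driving force.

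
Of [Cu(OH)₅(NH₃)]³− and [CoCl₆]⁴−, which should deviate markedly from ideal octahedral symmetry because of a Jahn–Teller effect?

[Cu(OH)₅(NH₃)]³−

[Cu(OH)₅(NH₃)]³−: Each hydroxide is −1; ammonia is neutral; balancing the −3 overall charge requires Cu(II). Cu sits in group 11, so the d-electron count is 11 − 2 = 9. The t₂g⁶e_g³ configuration has an unevenly filled e_g set; the Jahn–Teller theorem predicts a tetragonal distortion (typically axial elongation) to lift the degeneracy.
[CoCl₆]⁴−: Summing ligand charges against the −4 overall charge gives an oxidation state of +2 for cobalt. Cobalt is a group-9 element; Co(II) is therefore d⁷. Chloride is a weak-field ligand for a first-row metal, so the complex is high-spin. The d⁷ configuration leaves the e_g set evenly filled (or empty) — no strong Jahn–Teller driving force.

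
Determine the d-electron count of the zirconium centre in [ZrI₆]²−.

d0

Summing ligand charges against the −2 overall charge gives an oxidation state of +4 for zirconium.
Zr sits in group 4, so the d-electron count is 4 − 4 = 0.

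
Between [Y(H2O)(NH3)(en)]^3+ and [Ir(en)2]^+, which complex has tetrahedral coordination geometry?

[Y(H2O)(NH3)(en)]^3+

For [Y(H2O)(NH3)(en)]^3+: Summing ligand charges against the +3 overall charge gives an oxidation state of +3 for yttrium. Y sits in group 3, so the d-electron count is 3 − 3 = 0. A d⁰ ion has no crystal-field stabilisation preference between square planar and tetrahedral, so four ligands adopt the sterically favoured tetrahedral geometry. → tetrahedral.
For [Ir(en)2]^+: Ligand charges: ethylenediamine is neutral. With an overall charge of +1 the iridium centre must be in the +1 oxidation state. Ir sits in group 9, so the d-electron count is 9 − 1 = 8. A 5d d⁸ ion has a large crystal-field splitting; square planar leaves the high-energy d_{x²−y²} orbital empty and maximises CFSE. → square planar.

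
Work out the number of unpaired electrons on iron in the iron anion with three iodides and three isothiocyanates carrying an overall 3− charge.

5 unpaired electrons

Ligand charges: each iodide is −1; each isothiocyanate is −1. With an overall charge of −3 the iron centre must be in the +3 oxidation state.
Group 8 minus oxidation state 3 gives a d⁵ configuration.
The spin state decides the count: Iodide and isothiocyanate are weak-field ligands for a first-row metal, so the complex is high-spin.
An octahedral high-spin d⁵ ion is t₂g³e_g², giving 5 unpaired electrons.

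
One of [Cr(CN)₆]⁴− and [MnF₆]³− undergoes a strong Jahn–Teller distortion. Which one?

[MnF₆]³−

[Cr(CN)₆]⁴−: Summing ligand charges against the −4 overall charge gives an oxidation state of +2 for chromium. Group 6 minus oxidation state 2 gives a d⁴ configuration. Cyanide is a strong-field ligand (high in the spectrochemical series) for a first-row metal, so the complex is low-spin. The d⁴ configuration leaves the e_g set evenly filled (or empty) — no strong Jahn–Teller driving force.
[MnF₆]³−: Ligand charges: each fluoride is −1. With an overall charge of −3 the manganese centre must be in the +3 oxidation state. Group 7 minus oxidation state 3 gives a d⁴ configuration. Fluoride is a weak-field ligand for a first-row metal, so the complex is high-spin. The t₂g³e_g¹ (high-spin) configuration has an unevenly filled e_g set; the Jahn–Teller theorem predicts a tetragonal distortion (typically axial elongation) to lift the degeneracy.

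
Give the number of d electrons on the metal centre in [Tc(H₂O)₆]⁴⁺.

Water is neutral; balancing the +4 overall charge requires Tc(IV).
Tc sits in group 7, so the d-electron count is 7 − 4 = 3.

d³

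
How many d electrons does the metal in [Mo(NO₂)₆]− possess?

Summing ligand charges against the −1 overall charge gives an oxidation state of +5 for molybdenum.
Mo sits in group 6, so the d-electron count is 6 − 5 = 1.

d¹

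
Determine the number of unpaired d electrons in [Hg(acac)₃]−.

Summing ligand charges against the −1 overall charge gives an oxidation state of +2 for mercury.
Hg sits in group 12, so the d-electron count is 12 − 2 = 10.
Counting donor atoms: 3×acetylacetonate (bidentate) → 6 donors. Coordination number = 6.
In an octahedral field the d¹⁰ configuration is t₂g⁶e_g⁴, giving 0 unpaired electrons.

0 unpaired electrons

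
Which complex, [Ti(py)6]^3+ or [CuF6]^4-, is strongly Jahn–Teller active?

[Ti(py)6]^3+: Ligand charges: pyridine is neutral. With an overall charge of +3 the titanium centre must be in the +3 oxidation state. Group 4 minus oxidation state 3 gives a d¹ configuration. The d¹ configuration leaves the e_g set evenly filled (or empty) — no strong Jahn–Teller driving force.
[CuF6]^4-: Ligand charges: each fluoride is −1. With an overall charge of −4 the copper centre must be in the +2 oxidation state. Group 11 minus oxidation state 2 gives a d⁹ configuration. The t₂g⁶e_g³ configuration has an unevenly filled e_g set; the Jahn–Teller theorem predicts a tetragonal distortion (typically axial elongation) to lift the degeneracy.

[CuF6]^4-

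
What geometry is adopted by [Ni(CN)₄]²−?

Summing ligand charges against the −2 overall charge gives an oxidation state of +2 for nickel.
Ni sits in group 10, so the d-electron count is 10 − 2 = 8.
Coordination number: 4.
Cyanide is a strong-field ligand (high in the spectrochemical series).
A 3d d⁸ ion with strong-field ligands gains enough CFSE to favour square planar over tetrahedral.

square planar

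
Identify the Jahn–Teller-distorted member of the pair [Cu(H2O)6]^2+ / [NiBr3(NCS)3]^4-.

[Cu(H2O)6]^2+

[Cu(H2O)6]^2+: Ligand charges: water is neutral. With an overall charge of +2 the copper centre must be in the +2 oxidation state. Cu sits in group 11, so the d-electron count is 11 − 2 = 9. The t₂g⁶e_g³ configuration has an unevenly filled e_g set; the Jahn–Teller theorem predicts a tetragonal distortion (typically axial elongation) to lift the degeneracy.
[NiBr3(NCS)3]^4-: Each bromide is −1; each isothiocyanate is −1; balancing the −4 overall charge requires Ni(II). Nickel is a group-10 element; Ni(II) is therefore d⁸. The d⁸ configuration leaves the e_g set evenly filled (or empty) — no strong Jahn–Teller driving force.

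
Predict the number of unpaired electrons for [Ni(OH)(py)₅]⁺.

2

Summing ligand charges against the +1 overall charge gives an oxidation state of +2 for nickel.
Group 10 minus oxidation state 2 gives a d⁸ configuration.
In an octahedral field the d⁸ configuration is t₂g⁶e_g² (only one arrangement possible), giving 2 unpaired electrons.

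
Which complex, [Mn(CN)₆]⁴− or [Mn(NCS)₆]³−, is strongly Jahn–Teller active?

[Mn(CN)₆]⁴−: Each cyanide is −1; balancing the −4 overall charge requires Mn(II). Manganese is a group-7 element; Mn(II) is therefore d⁵. Cyanide is a strong-field ligand (high in the spectrochemical series) for a first-row metal, so the complex is low-spin. The d⁵ configuration leaves the e_g set evenly filled (or empty) — no strong Jahn–Teller driving force.
[Mn(NCS)₆]³−: Summing ligand charges against the −3 overall charge gives an oxidation state of +3 for manganese. Manganese is a group-7 element; Mn(III) is therefore d⁴. Isothiocyanate is a weak-field ligand for a first-row metal, so the complex is high-spin. The t₂g³e_g¹ (high-spin) configuration has an unevenly filled e_g set; the Jahn–Teller theorem predicts a tetragonal distortion (typically axial elongation) to lift the degeneracy.

[Mn(NCS)₆]³−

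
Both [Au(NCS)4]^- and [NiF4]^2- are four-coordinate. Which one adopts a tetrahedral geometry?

[NiF4]^2-

For [Au(NCS)4]^-: Ligand charges: each isothiocyanate is −1. With an overall charge of −1 the gold centre must be in the +3 oxidation state. Gold is a group-11 element; Au(III) is therefore d⁸. A 5d d⁸ ion has a large crystal-field splitting; square planar leaves the high-energy d_{x²−y²} orbital empty and maximises CFSE. → square planar.
For [NiF4]^2-: Ligand charges: each fluoride is −1. With an overall charge of −2 the nickel centre must be in the +2 oxidation state. Group 10 minus oxidation state 2 gives a d⁸ configuration. Fluoride is a weak-field ligand. With weak-field ligands the CFSE gain from square planar is small, so a 3d d⁸ ion takes the sterically preferred tetrahedral geometry. → tetrahedral.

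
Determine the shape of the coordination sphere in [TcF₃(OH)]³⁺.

tetrahedral

Ligand charges: each fluoride is −1; each hydroxide is −1. With an overall charge of +3 the technetium centre must be in the +7 oxidation state.
Tc sits in group 7, so the d-electron count is 7 − 7 = 0.
With 4 monodentate ligands the coordination number is 4.
A d⁰ ion has no crystal-field stabilisation preference between square planar and tetrahedral, so four ligands adopt the sterically favoured tetrahedral geometry.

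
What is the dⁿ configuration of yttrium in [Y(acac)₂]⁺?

Summing ligand charges against the +1 overall charge gives an oxidation state of +3 for yttrium.
Group 3 minus oxidation state 3 gives a d⁰ configuration.

d0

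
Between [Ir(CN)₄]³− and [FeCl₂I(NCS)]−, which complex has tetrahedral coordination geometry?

[FeCl₂I(NCS)]−

For [Ir(CN)₄]³−: Each cyanide is −1; balancing the −3 overall charge requires Ir(I). Group 9 minus oxidation state 1 gives a d⁸ configuration. A 5d d⁸ ion has a large crystal-field splitting; square planar leaves the high-energy d_{x²−y²} orbital empty and maximises CFSE. → square planar.
For [FeCl₂I(NCS)]−: Summing ligand charges against the −1 overall charge gives an oxidation state of +3 for iron. Group 8 minus oxidation state 3 gives a d⁵ configuration. A high-spin d⁵ ion has zero CFSE in either geometry, so four ligands adopt the sterically favoured tetrahedral geometry. → tetrahedral.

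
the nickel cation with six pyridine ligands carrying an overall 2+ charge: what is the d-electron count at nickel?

Ligand charges: pyridine is neutral. With an overall charge of +2 the nickel centre must be in the +2 oxidation state.
Ni sits in group 10, so the d-electron count is 10 − 2 = 8.

d8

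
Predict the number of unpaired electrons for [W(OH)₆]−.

1 unpaired electron

Each hydroxide is −1; balancing the −1 overall charge requires W(V).
Tungsten is a group-6 element; W(V) is therefore d¹.
In an octahedral field the d¹ configuration is t₂g¹e_g⁰ (only one arrangement possible), giving 1 unpaired electron.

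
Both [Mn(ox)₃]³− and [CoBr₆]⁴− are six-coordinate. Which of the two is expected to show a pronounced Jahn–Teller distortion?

[Mn(ox)₃]³−: Summing ligand charges against the −3 overall charge gives an oxidation state of +3 for manganese. Group 7 minus oxidation state 3 gives a d⁴ configuration. Oxalate is a weak-field ligand for a first-row metal, so the complex is high-spin. The t₂g³e_g¹ (high-spin) configuration has an unevenly filled e_g set; the Jahn–Teller theorem predicts a tetragonal distortion (typically axial elongation) to lift the degeneracy.
[CoBr₆]⁴−: Summing ligand charges against the −4 overall charge gives an oxidation state of +2 for cobalt. Cobalt is a group-9 element; Co(II) is therefore d⁷. Bromide is a weak-field ligand for a first-row metal, so the complex is high-spin. The d⁷ configuration leaves the e_g set evenly filled (or empty) — no strong Jahn–Teller driving force.

[Mn(ox)₃]³−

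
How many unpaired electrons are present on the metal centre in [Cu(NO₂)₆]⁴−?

1 unpaired electron

Summing ligand charges against the −4 overall charge gives an oxidation state of +2 for copper.
Cu sits in group 11, so the d-electron count is 11 − 2 = 9.
In an octahedral field the d⁹ configuration is t₂g⁶e_g³ (only one arrangement possible), giving 1 unpaired electron.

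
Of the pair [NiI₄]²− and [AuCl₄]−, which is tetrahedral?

[NiI₄]²−

For [NiI₄]²−: Ligand charges: each iodide is −1. With an overall charge of −2 the nickel centre must be in the +2 oxidation state. Group 10 minus oxidation state 2 gives a d⁸ configuration. Iodide is a weak-field ligand. With weak-field ligands the CFSE gain from square planar is small, so a 3d d⁸ ion takes the sterically preferred tetrahedral geometry. → tetrahedral.
For [AuCl₄]−: Each chloride is −1; balancing the −1 overall charge requires Au(III). Group 11 minus oxidation state 3 gives a d⁸ configuration. A 5d d⁸ ion has a large crystal-field splitting; square planar leaves the high-energy d_{x²−y²} orbital empty and maximises CFSE. → square planar.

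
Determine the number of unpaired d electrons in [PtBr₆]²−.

0 unpaired electrons

Each bromide is −1; balancing the −2 overall charge requires Pt(IV).
Group 10 minus oxidation state 4 gives a d⁶ configuration.
The spin state decides the count: a 5d ion has a large Δₒ and is invariably low-spin.
An octahedral low-spin d⁶ ion is t₂g⁶e_g⁰, giving 0 unpaired electrons.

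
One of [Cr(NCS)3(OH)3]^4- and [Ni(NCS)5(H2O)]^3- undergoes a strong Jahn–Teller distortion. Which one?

[Cr(NCS)3(OH)3]^4-: Each isothiocyanate is −1; each hydroxide is −1; balancing the −4 overall charge requires Cr(II). Chromium is a group-6 element; Cr(II) is therefore d⁴. Hydroxide and isothiocyanate are weak-field ligands for a first-row metal, so the complex is high-spin. The t₂g³e_g¹ (high-spin) configuration has an unevenly filled e_g set; the Jahn–Teller theorem predicts a tetragonal distortion (typically axial elongation) to lift the degeneracy.
[Ni(NCS)5(H2O)]^3-: Ligand charges: each isothiocyanate is −1; water is neutral. With an overall charge of −3 the nickel centre must be in the +2 oxidation state. Group 10 minus oxidation state 2 gives a d⁸ configuration. The d⁸ configuration leaves the e_g set evenly filled (or empty) — no strong Jahn–Teller driving force.

[Cr(NCS)3(OH)3]^4-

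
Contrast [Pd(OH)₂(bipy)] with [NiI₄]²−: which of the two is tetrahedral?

For [Pd(OH)₂(bipy)]: Each hydroxide is −1; 2,2′-bipyridine is neutral; balancing the 0 overall charge requires Pd(II). Pd sits in group 10, so the d-electron count is 10 − 2 = 8. A 4d d⁸ ion has a large crystal-field splitting; square planar leaves the high-energy d_{x²−y²} orbital empty and maximises CFSE. → square planar.
For [NiI₄]²−: Ligand charges: each iodide is −1. With an overall charge of −2 the nickel centre must be in the +2 oxidation state. Group 10 minus oxidation state 2 gives a d⁸ configuration. Iodide is a weak-field ligand. With weak-field ligands the CFSE gain from square planar is small, so a 3d d⁸ ion takes the sterically preferred tetrahedral geometry. → tetrahedral.

[NiI₄]²−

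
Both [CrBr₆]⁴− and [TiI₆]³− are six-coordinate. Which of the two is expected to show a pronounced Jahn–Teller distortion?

[CrBr₆]⁴−: Ligand charges: each bromide is −1. With an overall charge of −4 the chromium centre must be in the +2 oxidation state. Chromium is a group-6 element; Cr(II) is therefore d⁴. Bromide is a weak-field ligand for a first-row metal, so the complex is high-spin. The t₂g³e_g¹ (high-spin) configuration has an unevenly filled e_g set; the Jahn–Teller theorem predicts a tetragonal distortion (typically axial elongation) to lift the degeneracy.
[TiI₆]³−: Ligand charges: each iodide is −1. With an overall charge of −3 the titanium centre must be in the +3 oxidation state. Group 4 minus oxidation state 3 gives a d¹ configuration. The d¹ configuration leaves the e_g set evenly filled (or empty) — no strong Jahn–Teller driving force.

[CrBr₆]⁴−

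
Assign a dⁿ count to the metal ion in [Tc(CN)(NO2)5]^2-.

Ligand charges: each cyanide is −1; each nitro (N-bound nitrite) is −1. With an overall charge of −2 the technetium centre must be in the +4 oxidation state.
Technetium is a group-7 element; Tc(IV) is therefore d³.

d³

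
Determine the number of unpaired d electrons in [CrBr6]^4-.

4 unpaired electrons

Ligand charges: each bromide is −1. With an overall charge of −4 the chromium centre must be in the +2 oxidation state.
Cr sits in group 6, so the d-electron count is 6 − 2 = 4.
The spin state decides the count: Bromide is a weak-field ligand for a first-row metal, so the complex is high-spin.
An octahedral high-spin d⁴ ion is t₂g³e_g¹, giving 4 unpaired electrons.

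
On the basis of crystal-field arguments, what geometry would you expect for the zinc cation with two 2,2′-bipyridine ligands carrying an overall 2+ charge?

tetrahedral

Ligand charges: 2,2′-bipyridine is neutral. With an overall charge of +2 the zinc centre must be in the +2 oxidation state.
Zn sits in group 12, so the d-electron count is 12 − 2 = 10.
Counting donor atoms: 2×2,2′-bipyridine (bidentate) → 4 donors. Coordination number = 4.
A d¹⁰ ion has no crystal-field stabilisation preference between square planar and tetrahedral, so four ligands adopt the sterically favoured tetrahedral geometry.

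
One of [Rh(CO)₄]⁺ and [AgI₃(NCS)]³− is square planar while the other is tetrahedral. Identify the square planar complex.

[Rh(CO)₄]⁺

For [Rh(CO)₄]⁺: Summing ligand charges against the +1 overall charge gives an oxidation state of +1 for rhodium. Group 9 minus oxidation state 1 gives a d⁸ configuration. A 4d d⁸ ion has a large crystal-field splitting; square planar leaves the high-energy d_{x²−y²} orbital empty and maximises CFSE. → square planar.
For [AgI₃(NCS)]³−: Summing ligand charges against the −3 overall charge gives an oxidation state of +1 for silver. Group 11 minus oxidation state 1 gives a d¹⁰ configuration. A d¹⁰ ion has no crystal-field stabilisation preference between square planar and tetrahedral, so four ligands adopt the sterically favoured tetrahedral geometry. → tetrahedral.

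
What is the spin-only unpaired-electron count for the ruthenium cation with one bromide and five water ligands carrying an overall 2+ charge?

Each bromide is −1; water is neutral; balancing the +2 overall charge requires Ru(III).
Group 8 minus oxidation state 3 gives a d⁵ configuration.
The spin state decides the count: a 4d ion has a large Δₒ and is invariably low-spin.
An octahedral low-spin d⁵ ion is t₂g⁵e_g⁰, giving 1 unpaired electron.

1 unpaired electron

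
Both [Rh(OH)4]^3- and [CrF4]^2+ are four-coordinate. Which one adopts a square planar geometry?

[Rh(OH)4]^3-

For [Rh(OH)4]^3-: Ligand charges: each hydroxide is −1. With an overall charge of −3 the rhodium centre must be in the +1 oxidation state. Group 9 minus oxidation state 1 gives a d⁸ configuration. A 4d d⁸ ion has a large crystal-field splitting; square planar leaves the high-energy d_{x²−y²} orbital empty and maximises CFSE. → square planar.
For [CrF4]^2+: Summing ligand charges against the +2 overall charge gives an oxidation state of +6 for chromium. Chromium is a group-6 element; Cr(VI) is therefore d⁰. A d⁰ ion has no crystal-field stabilisation preference between square planar and tetrahedral, so four ligands adopt the sterically favoured tetrahedral geometry. → tetrahedral.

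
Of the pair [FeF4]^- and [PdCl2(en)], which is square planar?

[PdCl2(en)]

For [FeF4]^-: Ligand charges: each fluoride is −1. With an overall charge of −1 the iron centre must be in the +3 oxidation state. Group 8 minus oxidation state 3 gives a d⁵ configuration. A high-spin d⁵ ion has zero CFSE in either geometry, so four ligands adopt the sterically favoured tetrahedral geometry. → tetrahedral.
For [PdCl2(en)]: Ligand charges: each chloride is −1; ethylenediamine is neutral. With an overall charge of 0 the palladium centre must be in the +2 oxidation state. Pd sits in group 10, so the d-electron count is 10 − 2 = 8. A 4d d⁸ ion has a large crystal-field splitting; square planar leaves the high-energy d_{x²−y²} orbital empty and maximises CFSE. → square planar.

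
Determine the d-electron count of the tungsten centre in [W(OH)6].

Each hydroxide is −1; balancing the 0 overall charge requires W(VI).
Tungsten is a group-6 element; W(VI) is therefore d⁰.

d0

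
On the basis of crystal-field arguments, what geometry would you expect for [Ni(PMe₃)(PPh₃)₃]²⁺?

Trimethylphosphine is neutral; triphenylphosphine is neutral; balancing the +2 overall charge requires Ni(II).
Nickel is a group-10 element; Ni(II) is therefore d⁸.
With 4 monodentate ligands the coordination number is 4.
Trimethylphosphine and triphenylphosphine are strong-field ligands (high in the spectrochemical series).
A 3d d⁸ ion with strong-field ligands gains enough CFSE to favour square planar over tetrahedral.

square planar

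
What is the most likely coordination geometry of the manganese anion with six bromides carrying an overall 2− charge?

octahedral

Summing ligand charges against the −2 overall charge gives an oxidation state of +4 for manganese.
Group 7 minus oxidation state 4 gives a d³ configuration.
With 6 monodentate ligands the coordination number is 6.
Six donors around a single metal centre give an octahedral coordination sphere.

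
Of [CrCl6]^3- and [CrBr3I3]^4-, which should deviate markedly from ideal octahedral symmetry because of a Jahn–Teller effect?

[CrCl6]^3-: Each chloride is −1; balancing the −3 overall charge requires Cr(III). Chromium is a group-6 element; Cr(III) is therefore d³. The d³ configuration leaves the e_g set evenly filled (or empty) — no strong Jahn–Teller driving force.
[CrBr3I3]^4-: Ligand charges: each bromide is −1; each iodide is −1. With an overall charge of −4 the chromium centre must be in the +2 oxidation state. Group 6 minus oxidation state 2 gives a d⁴ configuration. Bromide and iodide are weak-field ligands for a first-row metal, so the complex is high-spin. The t₂g³e_g¹ (high-spin) configuration has an unevenly filled e_g set; the Jahn–Teller theorem predicts a tetragonal distortion (typically axial elongation) to lift the degeneracy.

[CrBr3I3]^4-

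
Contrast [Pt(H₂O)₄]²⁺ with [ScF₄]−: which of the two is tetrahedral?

For [Pt(H₂O)₄]²⁺: Ligand charges: water is neutral. With an overall charge of +2 the platinum centre must be in the +2 oxidation state. Pt sits in group 10, so the d-electron count is 10 − 2 = 8. A 5d d⁸ ion has a large crystal-field splitting; square planar leaves the high-energy d_{x²−y²} orbital empty and maximises CFSE. → square planar.
For [ScF₄]−: Each fluoride is −1; balancing the −1 overall charge requires Sc(III). Scandium is a group-3 element; Sc(III) is therefore d⁰. A d⁰ ion has no crystal-field stabilisation preference between square planar and tetrahedral, so four ligands adopt the sterically favoured tetrahedral geometry. → tetrahedral.

[ScF₄]−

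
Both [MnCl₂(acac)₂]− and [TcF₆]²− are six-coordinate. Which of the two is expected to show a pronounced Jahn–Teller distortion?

[MnCl₂(acac)₂]−: Ligand charges: each chloride is −1; each acetylacetonate is −1. With an overall charge of −1 the manganese centre must be in the +3 oxidation state. Manganese is a group-7 element; Mn(III) is therefore d⁴. Acetylacetonate and chloride are weak-field ligands for a first-row metal, so the complex is high-spin. The t₂g³e_g¹ (high-spin) configuration has an unevenly filled e_g set; the Jahn–Teller theorem predicts a tetragonal distortion (typically axial elongation) to lift the degeneracy.
[TcF₆]²−: Each fluoride is −1; balancing the −2 overall charge requires Tc(IV). Technetium is a group-7 element; Tc(IV) is therefore d³. The d³ configuration leaves the e_g set evenly filled (or empty) — no strong Jahn–Teller driving force.

[MnCl₂(acac)₂]−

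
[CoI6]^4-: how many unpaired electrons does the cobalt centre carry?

3 unpaired electrons

Summing ligand charges against the −4 overall charge gives an oxidation state of +2 for cobalt.
Group 9 minus oxidation state 2 gives a d⁷ configuration.
The spin state decides the count: Iodide is a weak-field ligand for a first-row metal, so the complex is high-spin.
An octahedral high-spin d⁷ ion is t₂g⁵e_g², giving 3 unpaired electrons.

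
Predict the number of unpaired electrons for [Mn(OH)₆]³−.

Summing ligand charges against the −3 overall charge gives an oxidation state of +3 for manganese.
Group 7 minus oxidation state 3 gives a d⁴ configuration.
The spin state decides the count: Hydroxide is a weak-field ligand for a first-row metal, so the complex is high-spin.
An octahedral high-spin d⁴ ion is t₂g³e_g¹, giving 4 unpaired electrons.

4 unpaired electrons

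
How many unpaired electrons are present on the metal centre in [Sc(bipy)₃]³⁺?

2,2′-bipyridine is neutral; balancing the +3 overall charge requires Sc(III).
Group 3 minus oxidation state 3 gives a d⁰ configuration.
Counting donor atoms: 3×2,2′-bipyridine (bidentate) → 6 donors. Coordination number = 6.
In an octahedral field the d⁰ configuration is t₂g⁰e_g⁰, giving 0 unpaired electrons.

0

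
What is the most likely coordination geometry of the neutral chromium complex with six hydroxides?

Summing ligand charges against the 0 overall charge gives an oxidation state of +6 for chromium.
Cr sits in group 6, so the d-electron count is 6 − 6 = 0.
With 6 monodentate ligands the coordination number is 6.
Six donors around a single metal centre give an octahedral coordination sphere.

octahedral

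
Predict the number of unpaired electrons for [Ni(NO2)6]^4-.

2 unpaired electrons

Ligand charges: each nitro (N-bound nitrite) is −1. With an overall charge of −4 the nickel centre must be in the +2 oxidation state.
Nickel is a group-10 element; Ni(II) is therefore d⁸.
In an octahedral field the d⁸ configuration is t₂g⁶e_g² (only one arrangement possible), giving 2 unpaired electrons.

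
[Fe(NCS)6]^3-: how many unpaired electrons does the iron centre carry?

5

Summing ligand charges against the −3 overall charge gives an oxidation state of +3 for iron.
Iron is a group-8 element; Fe(III) is therefore d⁵.
The spin state decides the count: Isothiocyanate is a weak-field ligand for a first-row metal, so the complex is high-spin.
An octahedral high-spin d⁵ ion is t₂g³e_g², giving 5 unpaired electrons.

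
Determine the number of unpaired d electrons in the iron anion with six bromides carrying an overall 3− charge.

5 unpaired electrons

Summing ligand charges against the −3 overall charge gives an oxidation state of +3 for iron.
Iron is a group-8 element; Fe(III) is therefore d⁵.
The spin state decides the count: Bromide is a weak-field ligand for a first-row metal, so the complex is high-spin.
An octahedral high-spin d⁵ ion is t₂g³e_g², giving 5 unpaired electrons.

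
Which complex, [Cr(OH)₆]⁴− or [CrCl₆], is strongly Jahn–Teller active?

[Cr(OH)₆]⁴−: Ligand charges: each hydroxide is −1. With an overall charge of −4 the chromium centre must be in the +2 oxidation state. Chromium is a group-6 element; Cr(II) is therefore d⁴. Hydroxide is a weak-field ligand for a first-row metal, so the complex is high-spin. The t₂g³e_g¹ (high-spin) configuration has an unevenly filled e_g set; the Jahn–Teller theorem predicts a tetragonal distortion (typically axial elongation) to lift the degeneracy.
[CrCl₆]: Summing ligand charges against the 0 overall charge gives an oxidation state of +6 for chromium. Chromium is a group-6 element; Cr(VI) is therefore d⁰. The d⁰ configuration leaves the e_g set evenly filled (or empty) — no strong Jahn–Teller driving force.

[Cr(OH)₆]⁴−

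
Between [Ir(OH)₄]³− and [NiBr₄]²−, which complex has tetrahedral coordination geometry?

For [Ir(OH)₄]³−: Ligand charges: each hydroxide is −1. With an overall charge of −3 the iridium centre must be in the +1 oxidation state. Iridium is a group-9 element; Ir(I) is therefore d⁸. A 5d d⁸ ion has a large crystal-field splitting; square planar leaves the high-energy d_{x²−y²} orbital empty and maximises CFSE. → square planar.
For [NiBr₄]²−: Summing ligand charges against the −2 overall charge gives an oxidation state of +2 for nickel. Nickel is a group-10 element; Ni(II) is therefore d⁸. Bromide is a weak-field ligand. With weak-field ligands the CFSE gain from square planar is small, so a 3d d⁸ ion takes the sterically preferred tetrahedral geometry. → tetrahedral.

[NiBr₄]²−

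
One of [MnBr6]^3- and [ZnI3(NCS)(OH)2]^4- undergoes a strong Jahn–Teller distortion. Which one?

[MnBr6]^3-

[MnBr6]^3-: Each bromide is −1; balancing the −3 overall charge requires Mn(III). Group 7 minus oxidation state 3 gives a d⁴ configuration. Bromide is a weak-field ligand for a first-row metal, so the complex is high-spin. The t₂g³e_g¹ (high-spin) configuration has an unevenly filled e_g set; the Jahn–Teller theorem predicts a tetragonal distortion (typically axial elongation) to lift the degeneracy.
[ZnI3(NCS)(OH)2]^4-: Ligand charges: each iodide is −1; each isothiocyanate is −1; each hydroxide is −1. With an overall charge of −4 the zinc centre must be in the +2 oxidation state. Zinc is a group-12 element; Zn(II) is therefore d¹⁰. The d¹⁰ configuration leaves the e_g set evenly filled (or empty) — no strong Jahn–Teller driving force.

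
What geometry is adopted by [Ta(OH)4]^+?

Ligand charges: each hydroxide is −1. With an overall charge of +1 the tantalum centre must be in the +5 oxidation state.
Group 5 minus oxidation state 5 gives a d⁰ configuration.
With 4 monodentate ligands the coordination number is 4.
A d⁰ ion has no crystal-field stabilisation preference between square planar and tetrahedral, so four ligands adopt the sterically favoured tetrahedral geometry.

tetrahedral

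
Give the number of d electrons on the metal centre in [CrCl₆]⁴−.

d4

Ligand charges: each chloride is −1. With an overall charge of −4 the chromium centre must be in the +2 oxidation state.
Cr sits in group 6, so the d-electron count is 6 − 2 = 4.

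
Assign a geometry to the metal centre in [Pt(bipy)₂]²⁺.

square planar

Ligand charges: 2,2′-bipyridine is neutral. With an overall charge of +2 the platinum centre must be in the +2 oxidation state.
Platinum is a group-10 element; Pt(II) is therefore d⁸.
Counting donor atoms: 2×2,2′-bipyridine (bidentate) → 4 donors. Coordination number = 4.
A 5d d⁸ ion has a large crystal-field splitting; square planar leaves the high-energy d_{x²−y²} orbital empty and maximises CFSE.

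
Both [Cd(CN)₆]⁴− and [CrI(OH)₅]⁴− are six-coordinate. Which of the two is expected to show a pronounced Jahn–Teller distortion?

[CrI(OH)₅]⁴−

[Cd(CN)₆]⁴−: Ligand charges: each cyanide is −1. With an overall charge of −4 the cadmium centre must be in the +2 oxidation state. Cd sits in group 12, so the d-electron count is 12 − 2 = 10. The d¹⁰ configuration leaves the e_g set evenly filled (or empty) — no strong Jahn–Teller driving force.
[CrI(OH)₅]⁴−: Each iodide is −1; each hydroxide is −1; balancing the −4 overall charge requires Cr(II). Cr sits in group 6, so the d-electron count is 6 − 2 = 4. Hydroxide and iodide are weak-field ligands for a first-row metal, so the complex is high-spin. The t₂g³e_g¹ (high-spin) configuration has an unevenly filled e_g set; the Jahn–Teller theorem predicts a tetragonal distortion (typically axial elongation) to lift the degeneracy.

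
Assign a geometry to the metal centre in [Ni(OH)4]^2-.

tetrahedral

Each hydroxide is −1; balancing the −2 overall charge requires Ni(II).
Ni sits in group 10, so the d-electron count is 10 − 2 = 8.
With 4 monodentate ligands the coordination number is 4.
Hydroxide is a weak-field ligand.
With weak-field ligands the CFSE gain from square planar is small, so a 3d d⁸ ion takes the sterically preferred tetrahedral geometry.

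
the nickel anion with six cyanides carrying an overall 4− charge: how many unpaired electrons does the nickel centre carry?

Ligand charges: each cyanide is −1. With an overall charge of −4 the nickel centre must be in the +2 oxidation state.
Group 10 minus oxidation state 2 gives a d⁸ configuration.
In an octahedral field the d⁸ configuration is t₂g⁶e_g² (only one arrangement possible), giving 2 unpaired electrons.

2 unpaired electrons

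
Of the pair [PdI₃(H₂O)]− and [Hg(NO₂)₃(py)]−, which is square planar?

For [PdI₃(H₂O)]−: Ligand charges: each iodide is −1; water is neutral. With an overall charge of −1 the palladium centre must be in the +2 oxidation state. Group 10 minus oxidation state 2 gives a d⁸ configuration. A 4d d⁸ ion has a large crystal-field splitting; square planar leaves the high-energy d_{x²−y²} orbital empty and maximises CFSE. → square planar.
For [Hg(NO₂)₃(py)]−: Summing ligand charges against the −1 overall charge gives an oxidation state of +2 for mercury. Hg sits in group 12, so the d-electron count is 12 − 2 = 10. A d¹⁰ ion has no crystal-field stabilisation preference between square planar and tetrahedral, so four ligands adopt the sterically favoured tetrahedral geometry. → tetrahedral.

[PdI₃(H₂O)]−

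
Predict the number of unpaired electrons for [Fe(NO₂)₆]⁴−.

Summing ligand charges against the −4 overall charge gives an oxidation state of +2 for iron.
Fe sits in group 8, so the d-electron count is 8 − 2 = 6.
The spin state decides the count: Nitro (N-bound nitrite) is a strong-field ligand (high in the spectrochemical series) for a first-row metal, so the complex is low-spin.
An octahedral low-spin d⁶ ion is t₂g⁶e_g⁰, giving 0 unpaired electrons.

0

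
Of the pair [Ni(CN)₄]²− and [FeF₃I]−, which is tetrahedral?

[FeF₃I]−

For [Ni(CN)₄]²−: Ligand charges: each cyanide is −1. With an overall charge of −2 the nickel centre must be in the +2 oxidation state. Nickel is a group-10 element; Ni(II) is therefore d⁸. Cyanide is a strong-field ligand (high in the spectrochemical series). A 3d d⁸ ion with strong-field ligands gains enough CFSE to favour square planar over tetrahedral. → square planar.
For [FeF₃I]−: Ligand charges: each fluoride is −1; each iodide is −1. With an overall charge of −1 the iron centre must be in the +3 oxidation state. Iron is a group-8 element; Fe(III) is therefore d⁵. A high-spin d⁵ ion has zero CFSE in either geometry, so four ligands adopt the sterically favoured tetrahedral geometry. → tetrahedral.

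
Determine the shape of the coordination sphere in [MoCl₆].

octahedral

Summing ligand charges against the 0 overall charge gives an oxidation state of +6 for molybdenum.
Mo sits in group 6, so the d-electron count is 6 − 6 = 0.
With 6 monodentate ligands the coordination number is 6.
Six donors around a single metal centre give an octahedral coordination sphere.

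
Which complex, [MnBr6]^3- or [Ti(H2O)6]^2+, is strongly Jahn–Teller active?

[MnBr6]^3-: Ligand charges: each bromide is −1. With an overall charge of −3 the manganese centre must be in the +3 oxidation state. Manganese is a group-7 element; Mn(III) is therefore d⁴. Bromide is a weak-field ligand for a first-row metal, so the complex is high-spin. The t₂g³e_g¹ (high-spin) configuration has an unevenly filled e_g set; the Jahn–Teller theorem predicts a tetragonal distortion (typically axial elongation) to lift the degeneracy.
[Ti(H2O)6]^2+: Water is neutral; balancing the +2 overall charge requires Ti(II). Group 4 minus oxidation state 2 gives a d² configuration. The d² configuration leaves the e_g set evenly filled (or empty) — no strong Jahn–Teller driving force.

[MnBr6]^3-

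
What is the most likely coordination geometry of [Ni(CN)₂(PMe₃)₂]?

square planar

Ligand charges: each cyanide is −1; trimethylphosphine is neutral. With an overall charge of 0 the nickel centre must be in the +2 oxidation state.
Group 10 minus oxidation state 2 gives a d⁸ configuration.
Coordination number: 4.
Cyanide and trimethylphosphine are strong-field ligands (high in the spectrochemical series).
A 3d d⁸ ion with strong-field ligands gains enough CFSE to favour square planar over tetrahedral.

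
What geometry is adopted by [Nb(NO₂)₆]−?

Ligand charges: each nitro (N-bound nitrite) is −1. With an overall charge of −1 the niobium centre must be in the +5 oxidation state.
Niobium is a group-5 element; Nb(V) is therefore d⁰.
Coordination number: 6.
Six donors around a single metal centre give an octahedral coordination sphere.

octahedral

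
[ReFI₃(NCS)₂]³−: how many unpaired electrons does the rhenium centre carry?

2 unpaired electrons

Summing ligand charges against the −3 overall charge gives an oxidation state of +3 for rhenium.
Re sits in group 7, so the d-electron count is 7 − 3 = 4.
The spin state decides the count: a 5d ion has a large Δₒ and is invariably low-spin.
An octahedral low-spin d⁴ ion is t₂g⁴e_g⁰, giving 2 unpaired electrons.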